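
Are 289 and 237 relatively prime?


Euclidean algorithm:
289 = 1 * 237 + 52
237 = 4 * 52 + 29
52 = 1 * 29 + 23
29 = 1 * 23 + 6
23 = 3 * 6 + 5
6 = 1 * 5 + 1
5 = 5 * 1 + 0
GCD(289, 237) = 1

Yes, coprime (GCD = 1)


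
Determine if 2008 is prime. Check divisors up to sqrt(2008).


2008 / 2 = 1004 (exact division)
2008 is NOT prime.

No, 2008 is not prime


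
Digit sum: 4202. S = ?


4 + 2 + 0 + 2 = 8


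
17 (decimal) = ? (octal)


17 (base 10) = 17 (decimal)
17 (decimal) = 21 (base 8)


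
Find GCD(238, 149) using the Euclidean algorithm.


238 = 1 * 149 + 89
149 = 1 * 89 + 60
89 = 1 * 60 + 29
60 = 2 * 29 + 2
29 = 14 * 2 + 1
2 = 2 * 1 + 0
GCD = 1


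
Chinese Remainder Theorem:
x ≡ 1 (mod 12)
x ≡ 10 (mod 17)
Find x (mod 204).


M = 12*17 = 204
M1 = M/12 = 17, M2 = M/17 = 12
M1^(-1) mod 12 = 5, M2^(-1) mod 17 = 10
x = 1*17*5 + 10*12*10 = 1285
1285 mod 204 = 61
Check: 61 mod 12 = 1 ✓, 61 mod 17 = 10 ✓

x ≡ 61 (mod 204)


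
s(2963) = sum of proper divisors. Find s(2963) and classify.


Proper divisors: 1
Sum = 1 = 1
1 < 2963 → deficient

s(2963) = 1 (deficient)


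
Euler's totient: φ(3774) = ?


3774 = 2 × 3 × 17 × 37
Prime factors: 2, 3, 17, 37
φ(3774) = 3774 × (1-1/2) × (1-1/3) × (1-1/17) × (1-1/37)
= 3774 × 1/2 × 2/3 × 16/17 × 36/37 = 1152

φ(3774) = 1152


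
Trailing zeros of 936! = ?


floor(936/5) = 187
floor(936/25) = 37
floor(936/125) = 7
floor(936/625) = 1
Total = 232

232 trailing zeros


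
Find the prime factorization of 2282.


2282 / 2 = 1141
1141 / 7 = 163
163 / 163 = 1
2282 = 2 × 7 × 163


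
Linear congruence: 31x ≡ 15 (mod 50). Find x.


GCD(31, 50) = 1, unique solution
a^(-1) mod 50 = 21
x = 21 * 15 mod 50 = 15

x ≡ 15 (mod 50)


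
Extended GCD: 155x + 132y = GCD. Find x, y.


Tabular extended Euclidean (each row: r = 155*s + 132*t):
r=155, s=1, t=0
r=132, s=0, t=1
q=1: r=23, s=1, t=-1   [155*(1) + 132*(-1) = 23]
q=5: r=17, s=-5, t=6   [155*(-5) + 132*(6) = 17]
q=1: r=6, s=6, t=-7   [155*(6) + 132*(-7) = 6]
q=2: r=5, s=-17, t=20   [155*(-17) + 132*(20) = 5]
q=1: r=1, s=23, t=-27   [155*(23) + 132*(-27) = 1]
q=5: r=0, s=-132, t=155   [155*(-132) + 132*(155) = 0]
GCD = 1; from the row with r=1: x=23, y=-27
Check: 155*(23) + 132*(-27) = 3565 - 3564 = 1

GCD = 1, x = 23, y = -27


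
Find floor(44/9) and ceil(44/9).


44/9 = 4.8889
floor = 4
ceil = 5

floor = 4, ceil = 5


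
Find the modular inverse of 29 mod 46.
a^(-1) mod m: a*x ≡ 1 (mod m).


Use the extended Euclidean algorithm on (46, 29); each row r = 46*s + 29*t:
r=46, s=1, t=0
r=29, s=0, t=1
q=1: r=17, s=1, t=-1   [46*(1) + 29*(-1) = 17]
q=1: r=12, s=-1, t=2   [46*(-1) + 29*(2) = 12]
q=1: r=5, s=2, t=-3   [46*(2) + 29*(-3) = 5]
q=2: r=2, s=-5, t=8   [46*(-5) + 29*(8) = 2]
q=2: r=1, s=12, t=-19   [46*(12) + 29*(-19) = 1]
q=2: r=0, s=-29, t=46   [46*(-29) + 29*(46) = 0]
GCD = 1 with t = -19, so 29*(-19) ≡ 1 (mod 46)
Inverse = -19 mod 46 = 27
Check: 29 * 27 = 783 ≡ 1 (mod 46)

29^(-1) ≡ 27 (mod 46)


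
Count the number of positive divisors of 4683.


4683 = 3^1 × 7^1 × 223^1
d(4683) = (1+1) × (1+1) × (1+1) = 8

8 divisors


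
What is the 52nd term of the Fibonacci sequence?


Sequence: 1, 1, 2, 3, 5, 8, 13, 21, 34, 55, 89, 144, 233, 377, 610, 987, 1597, 2584, 4181, 6765, 10946, 17711, 28657, 46368, 75025, 121393, 196418, 317811, 514229, 832040, 1346269, 2178309, 3524578, 5702887, 9227465, 14930352, 24157817, 39088169, 63245986, 102334155, 165580141, 267914296, 433494437, 701408733, 1134903170, 1836311903, 2971215073, 4807526976, 7778742049, 12586269025, 20365011074, 32951280099
F(52) = 32951280099


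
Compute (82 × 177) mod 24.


82 × 177 = 14514
14514 mod 24 = 18


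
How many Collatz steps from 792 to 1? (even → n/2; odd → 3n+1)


792 → 396 → 198 → 99 → 298 → 149 → 448 → 224 → 112 → 56 → 28 → 14 → 7 → 22 → 11 → 34 → 17 → 52 → 26 → 13 → 40 → 20 → 10 → 5 → 16 → 8 → 4 → 2 → 1
Total steps = 28

28 steps


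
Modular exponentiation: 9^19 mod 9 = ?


9^1 mod 9 = 0
9^2 mod 9 = 0
9^3 mod 9 = 0
9^4 mod 9 = 0
9^5 mod 9 = 0
9^6 mod 9 = 0
9^7 mod 9 = 0
9^8 mod 9 = 0
9^9 mod 9 = 0
9^10 mod 9 = 0
9^11 mod 9 = 0
9^12 mod 9 = 0
9^13 mod 9 = 0
9^14 mod 9 = 0
9^15 mod 9 = 0
9^16 mod 9 = 0
9^17 mod 9 = 0
9^18 mod 9 = 0
9^19 mod 9 = 0


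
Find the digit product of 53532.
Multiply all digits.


5 × 3 × 5 × 3 × 2 = 450


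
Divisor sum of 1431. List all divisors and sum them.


Divisors of 1431: 1, 3, 9, 27, 53, 159, 477, 1431
Sum = 1 + 3 + 9 + 27 + 53 + 159 + 477 + 1431 = 2160

σ(1431) = 2160


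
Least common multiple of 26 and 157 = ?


GCD(26, 157) = 1
LCM = 26*157/1 = 4082/1 = 4082

LCM = 4082


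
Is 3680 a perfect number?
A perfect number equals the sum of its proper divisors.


Proper divisors of 3680: 1, 2, 4, 5, 8, 10, 16, 20, 23, 32, 40, 46, 80, 92, 115, 160, 184, 230, 368, 460, 736, 920, 1840
Sum = 1 + 2 + 4 + 5 + 8 + 10 + 16 + 20 + 23 + 32 + 40 + 46 + 80 + 92 + 115 + 160 + 184 + 230 + 368 + 460 + 736 + 920 + 1840 = 5392

No, 3680 is not perfect (5392 ≠ 3680)


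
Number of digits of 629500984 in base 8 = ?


629500984 in base 8 = 4541266070
Number of digits = 10

10 digits (base 8)


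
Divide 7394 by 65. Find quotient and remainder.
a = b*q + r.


7394 = 65 * 113 + 49
Check: 7345 + 49 = 7394

q = 113, r = 49


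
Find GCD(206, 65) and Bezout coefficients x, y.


Tabular extended Euclidean (each row: r = 206*s + 65*t):
r=206, s=1, t=0
r=65, s=0, t=1
q=3: r=11, s=1, t=-3   [206*(1) + 65*(-3) = 11]
q=5: r=10, s=-5, t=16   [206*(-5) + 65*(16) = 10]
q=1: r=1, s=6, t=-19   [206*(6) + 65*(-19) = 1]
q=10: r=0, s=-65, t=206   [206*(-65) + 65*(206) = 0]
GCD = 1; from the row with r=1: x=6, y=-19
Check: 206*(6) + 65*(-19) = 1236 - 1235 = 1

GCD = 1, x = 6, y = -19


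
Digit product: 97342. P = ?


9 × 7 × 3 × 4 × 2 = 1512


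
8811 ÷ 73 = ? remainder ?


8811 = 73 * 120 + 51
Check: 8760 + 51 = 8811

q = 120, r = 51


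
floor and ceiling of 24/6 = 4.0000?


24/6 = 4.0000
floor = 4
ceil = 4

floor = 4, ceil = 4


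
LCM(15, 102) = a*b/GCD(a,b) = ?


GCD(15, 102) = 3
LCM = 15*102/3 = 1530/3 = 510

LCM = 510


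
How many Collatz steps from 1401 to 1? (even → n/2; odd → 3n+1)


1401 → 4204 → 2102 → 1051 → 3154 → 1577 → 4732 → 2366 → 1183 → 3550 → 1775 → 5326 → 2663 → 7990 → 3995 → 11986 → 5993 → 17980 → 8990 → 4495 → 13486 → 6743 → 20230 → 10115 → 30346 → 15173 → 45520 → 22760 → 11380 → 5690 → 2845 → 8536 → 4268 → 2134 → 1067 → 3202 → 1601 → 4804 → 2402 → 1201 → 3604 → 1802 → 901 → 2704 → 1352 → 676 → 338 → 169 → 508 → 254 → 127 → 382 → 191 → 574 → 287 → 862 → 431 → 1294 → 647 → 1942 → 971 → 2914 → 1457 → 4372 → 2186 → 1093 → 3280 → 1640 → 820 → 410 → 205 → 616 → 308 → 154 → 77 → 232 → 116 → 58 → 29 → 88 → 44 → 22 → 11 → 34 → 17 → 52 → 26 → 13 → 40 → 20 → 10 → 5 → 16 → 8 → 4 → 2 → 1
Total steps = 96

96 steps


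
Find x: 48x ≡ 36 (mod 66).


GCD(48, 66) = 6 divides 36
Divide: 8x ≡ 6 (mod 11)
x ≡ 9 (mod 11)


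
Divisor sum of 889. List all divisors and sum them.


Divisors of 889: 1, 7, 127, 889
Sum = 1 + 7 + 127 + 889 = 1024

σ(889) = 1024


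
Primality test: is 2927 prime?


Check divisors up to sqrt(2927) = 54.1018
No divisors found.
2927 is prime.

Yes, 2927 is prime


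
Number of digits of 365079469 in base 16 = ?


365079469 in base 16 = 15C2ABAD
Number of digits = 8

8 digits (base 16)


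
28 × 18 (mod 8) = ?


28 × 18 = 504
504 mod 8 = 0


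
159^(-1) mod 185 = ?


Use the extended Euclidean algorithm on (185, 159); each row r = 185*s + 159*t:
r=185, s=1, t=0
r=159, s=0, t=1
q=1: r=26, s=1, t=-1   [185*(1) + 159*(-1) = 26]
q=6: r=3, s=-6, t=7   [185*(-6) + 159*(7) = 3]
q=8: r=2, s=49, t=-57   [185*(49) + 159*(-57) = 2]
q=1: r=1, s=-55, t=64   [185*(-55) + 159*(64) = 1]
q=2: r=0, s=159, t=-185   [185*(159) + 159*(-185) = 0]
GCD = 1 with t = 64, so 159*(64) ≡ 1 (mod 185)
Inverse = 64 mod 185 = 64
Check: 159 * 64 = 10176 ≡ 1 (mod 185)

159^(-1) ≡ 64 (mod 185)


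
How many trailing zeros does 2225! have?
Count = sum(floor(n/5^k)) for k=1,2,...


floor(2225/5) = 445
floor(2225/25) = 89
floor(2225/125) = 17
floor(2225/625) = 3
Total = 554

554 trailing zeros


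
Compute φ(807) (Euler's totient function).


807 = 3 × 269
Prime factors: 3, 269
φ(807) = 807 × (1-1/3) × (1-1/269)
= 807 × 2/3 × 268/269 = 536

φ(807) = 536


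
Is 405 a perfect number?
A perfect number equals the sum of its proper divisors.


Proper divisors of 405: 1, 3, 5, 9, 15, 27, 45, 81, 135
Sum = 1 + 3 + 5 + 9 + 15 + 27 + 45 + 81 + 135 = 321

No, 405 is not perfect (321 ≠ 405)


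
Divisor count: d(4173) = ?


4173 = 3^1 × 13^1 × 107^1
d(4173) = (1+1) × (1+1) × (1+1) = 8

8 divisors


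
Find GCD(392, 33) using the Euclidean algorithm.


392 = 11 * 33 + 29
33 = 1 * 29 + 4
29 = 7 * 4 + 1
4 = 4 * 1 + 0
GCD = 1


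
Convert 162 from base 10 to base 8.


162 (base 10) = 162 (decimal)
162 (decimal) = 242 (base 8)


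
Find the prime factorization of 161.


161 / 7 = 23
23 / 23 = 1
161 = 7 × 23


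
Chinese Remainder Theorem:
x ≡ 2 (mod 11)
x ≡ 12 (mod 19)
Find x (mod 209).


M = 11*19 = 209
M1 = M/11 = 19, M2 = M/19 = 11
M1^(-1) mod 11 = 7, M2^(-1) mod 19 = 7
x = 2*19*7 + 12*11*7 = 1190
1190 mod 209 = 145
Check: 145 mod 11 = 2 ✓, 145 mod 19 = 12 ✓

x ≡ 145 (mod 209)


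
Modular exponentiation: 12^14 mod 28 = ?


12^1 mod 28 = 12
12^2 mod 28 = 4
12^3 mod 28 = 20
12^4 mod 28 = 16
12^5 mod 28 = 24
12^6 mod 28 = 8
12^7 mod 28 = 12
12^8 mod 28 = 4
12^9 mod 28 = 20
12^10 mod 28 = 16
12^11 mod 28 = 24
12^12 mod 28 = 8
12^13 mod 28 = 12
12^14 mod 28 = 4


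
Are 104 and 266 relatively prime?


Euclidean algorithm:
266 = 2 * 104 + 58
104 = 1 * 58 + 46
58 = 1 * 46 + 12
46 = 3 * 12 + 10
12 = 1 * 10 + 2
10 = 5 * 2 + 0
GCD(104, 266) = 2

No, not coprime (GCD = 2)


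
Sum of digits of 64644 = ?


6 + 4 + 6 + 4 + 4 = 24


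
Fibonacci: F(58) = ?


Sequence: 1, 1, 2, 3, 5, 8, 13, 21, 34, 55, 89, 144, 233, 377, 610, 987, 1597, 2584, 4181, 6765, 10946, 17711, 28657, 46368, 75025, 121393, 196418, 317811, 514229, 832040, 1346269, 2178309, 3524578, 5702887, 9227465, 14930352, 24157817, 39088169, 63245986, 102334155, 165580141, 267914296, 433494437, 701408733, 1134903170, 1836311903, 2971215073, 4807526976, 7778742049, 12586269025, 20365011074, 32951280099, 53316291173, 86267571272, 139583862445, 225851433717, 365435296162, 591286729879
F(58) = 591286729879


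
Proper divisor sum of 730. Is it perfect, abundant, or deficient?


Proper divisors: 1, 2, 5, 10, 73, 146, 365
Sum = 1 + 2 + 5 + 10 + 73 + 146 + 365 = 602
602 < 730 → deficient

s(730) = 602 (deficient)


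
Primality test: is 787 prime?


Check divisors up to sqrt(787) = 28.0535
No divisors found.
787 is prime.

Yes, 787 is prime


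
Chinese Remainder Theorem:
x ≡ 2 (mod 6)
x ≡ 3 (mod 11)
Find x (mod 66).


M = 6*11 = 66
M1 = M/6 = 11, M2 = M/11 = 6
M1^(-1) mod 6 = 5, M2^(-1) mod 11 = 2
x = 2*11*5 + 3*6*2 = 146
146 mod 66 = 14
Check: 14 mod 6 = 2 ✓, 14 mod 11 = 3 ✓

x ≡ 14 (mod 66)


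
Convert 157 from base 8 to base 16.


157 (base 8) = 111 (decimal)
111 (decimal) = 6F (base 16)


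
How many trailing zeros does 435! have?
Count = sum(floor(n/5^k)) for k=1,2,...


floor(435/5) = 87
floor(435/25) = 17
floor(435/125) = 3
Total = 107

107 trailing zeros


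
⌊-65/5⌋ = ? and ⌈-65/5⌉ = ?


-65/5 = -13.0000
floor = -13
ceil = -13

floor = -13, ceil = -13


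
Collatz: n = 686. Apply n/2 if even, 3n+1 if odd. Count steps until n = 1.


686 → 343 → 1030 → 515 → 1546 → 773 → 2320 → 1160 → 580 → 290 → 145 → 436 → 218 → 109 → 328 → 164 → 82 → 41 → 124 → 62 → 31 → 94 → 47 → 142 → 71 → 214 → 107 → 322 → 161 → 484 → 242 → 121 → 364 → 182 → 91 → 274 → 137 → 412 → 206 → 103 → 310 → 155 → 466 → 233 → 700 → 350 → 175 → 526 → 263 → 790 → 395 → 1186 → 593 → 1780 → 890 → 445 → 1336 → 668 → 334 → 167 → 502 → 251 → 754 → 377 → 1132 → 566 → 283 → 850 → 425 → 1276 → 638 → 319 → 958 → 479 → 1438 → 719 → 2158 → 1079 → 3238 → 1619 → 4858 → 2429 → 7288 → 3644 → 1822 → 911 → 2734 → 1367 → 4102 → 2051 → 6154 → 3077 → 9232 → 4616 → 2308 → 1154 → 577 → 1732 → 866 → 433 → 1300 → 650 → 325 → 976 → 488 → 244 → 122 → 61 → 184 → 92 → 46 → 23 → 70 → 35 → 106 → 53 → 160 → 80 → 40 → 20 → 10 → 5 → 16 → 8 → 4 → 2 → 1
Total steps = 126

126 steps


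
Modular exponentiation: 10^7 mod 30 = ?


10^1 mod 30 = 10
10^2 mod 30 = 10
10^3 mod 30 = 10
10^4 mod 30 = 10
10^5 mod 30 = 10
10^6 mod 30 = 10
10^7 mod 30 = 10


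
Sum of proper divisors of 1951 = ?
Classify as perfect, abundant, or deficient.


Proper divisors: 1
Sum = 1 = 1
1 < 1951 → deficient

s(1951) = 1 (deficient)


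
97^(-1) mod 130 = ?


Use the extended Euclidean algorithm on (130, 97); each row r = 130*s + 97*t:
r=130, s=1, t=0
r=97, s=0, t=1
q=1: r=33, s=1, t=-1   [130*(1) + 97*(-1) = 33]
q=2: r=31, s=-2, t=3   [130*(-2) + 97*(3) = 31]
q=1: r=2, s=3, t=-4   [130*(3) + 97*(-4) = 2]
q=15: r=1, s=-47, t=63   [130*(-47) + 97*(63) = 1]
q=2: r=0, s=97, t=-130   [130*(97) + 97*(-130) = 0]
GCD = 1 with t = 63, so 97*(63) ≡ 1 (mod 130)
Inverse = 63 mod 130 = 63
Check: 97 * 63 = 6111 ≡ 1 (mod 130)

97^(-1) ≡ 63 (mod 130)


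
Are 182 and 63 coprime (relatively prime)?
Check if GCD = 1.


Euclidean algorithm:
182 = 2 * 63 + 56
63 = 1 * 56 + 7
56 = 8 * 7 + 0
GCD(182, 63) = 7

No, not coprime (GCD = 7)


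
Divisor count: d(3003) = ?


3003 = 3^1 × 7^1 × 11^1 × 13^1
d(3003) = (1+1) × (1+1) × (1+1) × (1+1) = 16

16 divisors


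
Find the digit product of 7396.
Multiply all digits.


7 × 3 × 9 × 6 = 1134


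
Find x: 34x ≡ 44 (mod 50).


GCD(34, 50) = 2 divides 44
Divide: 17x ≡ 22 (mod 25)
x ≡ 16 (mod 25)


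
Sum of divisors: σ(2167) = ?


Divisors of 2167: 1, 11, 197, 2167
Sum = 1 + 11 + 197 + 2167 = 2376

σ(2167) = 2376


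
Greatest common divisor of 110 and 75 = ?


110 = 1 * 75 + 35
75 = 2 * 35 + 5
35 = 7 * 5 + 0
GCD = 5


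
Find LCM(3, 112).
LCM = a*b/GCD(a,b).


GCD(3, 112) = 1
LCM = 3*112/1 = 336/1 = 336

LCM = 336


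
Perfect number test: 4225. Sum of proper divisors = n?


Proper divisors of 4225: 1, 5, 13, 25, 65, 169, 325, 845
Sum = 1 + 5 + 13 + 25 + 65 + 169 + 325 + 845 = 1448

No, 4225 is not perfect (1448 ≠ 4225)


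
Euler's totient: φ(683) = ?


683 = 683
Prime factors: 683
φ(683) = 683 × (1-1/683)
= 683 × 682/683 = 682

φ(683) = 682


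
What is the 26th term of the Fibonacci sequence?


Sequence: 1, 1, 2, 3, 5, 8, 13, 21, 34, 55, 89, 144, 233, 377, 610, 987, 1597, 2584, 4181, 6765, 10946, 17711, 28657, 46368, 75025, 121393
F(26) = 121393


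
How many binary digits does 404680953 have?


404680953 in base 2 = 11000000111101111000011111001
Number of digits = 29

29 digits (base 2)


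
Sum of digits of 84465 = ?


8 + 4 + 4 + 6 + 5 = 27


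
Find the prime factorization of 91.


91 / 7 = 13
13 / 13 = 1
91 = 7 × 13


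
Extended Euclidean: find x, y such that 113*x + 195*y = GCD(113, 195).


Tabular extended Euclidean (each row: r = 113*s + 195*t):
r=113, s=1, t=0
r=195, s=0, t=1
q=0: r=113, s=1, t=0   [113*(1) + 195*(0) = 113]
q=1: r=82, s=-1, t=1   [113*(-1) + 195*(1) = 82]
q=1: r=31, s=2, t=-1   [113*(2) + 195*(-1) = 31]
q=2: r=20, s=-5, t=3   [113*(-5) + 195*(3) = 20]
q=1: r=11, s=7, t=-4   [113*(7) + 195*(-4) = 11]
q=1: r=9, s=-12, t=7   [113*(-12) + 195*(7) = 9]
q=1: r=2, s=19, t=-11   [113*(19) + 195*(-11) = 2]
q=4: r=1, s=-88, t=51   [113*(-88) + 195*(51) = 1]
q=2: r=0, s=195, t=-113   [113*(195) + 195*(-113) = 0]
GCD = 1; from the row with r=1: x=-88, y=51
Check: 113*(-88) + 195*(51) = -9944 + 9945 = 1

GCD = 1, x = -88, y = 51


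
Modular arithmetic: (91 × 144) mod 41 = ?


91 × 144 = 13104
13104 mod 41 = 25


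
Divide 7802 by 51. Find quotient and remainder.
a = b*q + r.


7802 = 51 * 152 + 50
Check: 7752 + 50 = 7802

q = 152, r = 50


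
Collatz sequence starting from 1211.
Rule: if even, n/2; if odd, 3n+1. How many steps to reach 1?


1211 → 3634 → 1817 → 5452 → 2726 → 1363 → 4090 → 2045 → 6136 → 3068 → 1534 → 767 → 2302 → 1151 → 3454 → 1727 → 5182 → 2591 → 7774 → 3887 → 11662 → 5831 → 17494 → 8747 → 26242 → 13121 → 39364 → 19682 → 9841 → 29524 → 14762 → 7381 → 22144 → 11072 → 5536 → 2768 → 1384 → 692 → 346 → 173 → 520 → 260 → 130 → 65 → 196 → 98 → 49 → 148 → 74 → 37 → 112 → 56 → 28 → 14 → 7 → 22 → 11 → 34 → 17 → 52 → 26 → 13 → 40 → 20 → 10 → 5 → 16 → 8 → 4 → 2 → 1
Total steps = 70

70 steps


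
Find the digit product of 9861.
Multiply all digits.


9 × 8 × 6 × 1 = 432


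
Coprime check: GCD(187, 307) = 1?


Euclidean algorithm:
307 = 1 * 187 + 120
187 = 1 * 120 + 67
120 = 1 * 67 + 53
67 = 1 * 53 + 14
53 = 3 * 14 + 11
14 = 1 * 11 + 3
11 = 3 * 3 + 2
3 = 1 * 2 + 1
2 = 2 * 1 + 0
GCD(187, 307) = 1

Yes, coprime (GCD = 1)


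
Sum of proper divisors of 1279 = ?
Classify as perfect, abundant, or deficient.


Proper divisors: 1
Sum = 1 = 1
1 < 1279 → deficient

s(1279) = 1 (deficient)


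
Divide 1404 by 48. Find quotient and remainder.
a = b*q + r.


1404 = 48 * 29 + 12
Check: 1392 + 12 = 1404

q = 29, r = 12


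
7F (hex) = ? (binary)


7F (base 16) = 127 (decimal)
127 (decimal) = 1111111 (base 2)


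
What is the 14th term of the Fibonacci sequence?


Sequence: 1, 1, 2, 3, 5, 8, 13, 21, 34, 55, 89, 144, 233, 377
F(14) = 377


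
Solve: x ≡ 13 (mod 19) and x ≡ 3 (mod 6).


M = 19*6 = 114
M1 = M/19 = 6, M2 = M/6 = 19
M1^(-1) mod 19 = 16, M2^(-1) mod 6 = 1
x = 13*6*16 + 3*19*1 = 1305
1305 mod 114 = 51
Check: 51 mod 19 = 13 ✓, 51 mod 6 = 3 ✓

x ≡ 51 (mod 114)


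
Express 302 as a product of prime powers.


302 / 2 = 151
151 / 151 = 1
302 = 2 × 151


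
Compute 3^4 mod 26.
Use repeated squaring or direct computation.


3^1 mod 26 = 3
3^2 mod 26 = 9
3^3 mod 26 = 1
3^4 mod 26 = 3


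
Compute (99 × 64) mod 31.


99 × 64 = 6336
6336 mod 31 = 12


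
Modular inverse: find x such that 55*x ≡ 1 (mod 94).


Use the extended Euclidean algorithm on (94, 55); each row r = 94*s + 55*t:
r=94, s=1, t=0
r=55, s=0, t=1
q=1: r=39, s=1, t=-1   [94*(1) + 55*(-1) = 39]
q=1: r=16, s=-1, t=2   [94*(-1) + 55*(2) = 16]
q=2: r=7, s=3, t=-5   [94*(3) + 55*(-5) = 7]
q=2: r=2, s=-7, t=12   [94*(-7) + 55*(12) = 2]
q=3: r=1, s=24, t=-41   [94*(24) + 55*(-41) = 1]
q=2: r=0, s=-55, t=94   [94*(-55) + 55*(94) = 0]
GCD = 1 with t = -41, so 55*(-41) ≡ 1 (mod 94)
Inverse = -41 mod 94 = 53
Check: 55 * 53 = 2915 ≡ 1 (mod 94)

55^(-1) ≡ 53 (mod 94)


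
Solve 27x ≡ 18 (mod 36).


GCD(27, 36) = 9 divides 18
Divide: 3x ≡ 2 (mod 4)
x ≡ 2 (mod 4)


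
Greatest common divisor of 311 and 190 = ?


311 = 1 * 190 + 121
190 = 1 * 121 + 69
121 = 1 * 69 + 52
69 = 1 * 52 + 17
52 = 3 * 17 + 1
17 = 17 * 1 + 0
GCD = 1


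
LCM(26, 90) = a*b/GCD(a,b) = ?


GCD(26, 90) = 2
LCM = 26*90/2 = 2340/2 = 1170

LCM = 1170


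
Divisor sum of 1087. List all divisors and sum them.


Divisors of 1087: 1, 1087
Sum = 1 + 1087 = 1088

σ(1087) = 1088


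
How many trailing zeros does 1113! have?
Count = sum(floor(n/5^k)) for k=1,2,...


floor(1113/5) = 222
floor(1113/25) = 44
floor(1113/125) = 8
floor(1113/625) = 1
Total = 275

275 trailing zeros


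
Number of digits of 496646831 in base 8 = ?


496646831 in base 8 = 3546435257
Number of digits = 10

10 digits (base 8)


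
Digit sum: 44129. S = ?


4 + 4 + 1 + 2 + 9 = 20


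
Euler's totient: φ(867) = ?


867 = 3 × 17^2
Prime factors: 3, 17
φ(867) = 867 × (1-1/3) × (1-1/17)
= 867 × 2/3 × 16/17 = 544

φ(867) = 544


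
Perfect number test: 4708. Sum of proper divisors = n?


Proper divisors of 4708: 1, 2, 4, 11, 22, 44, 107, 214, 428, 1177, 2354
Sum = 1 + 2 + 4 + 11 + 22 + 44 + 107 + 214 + 428 + 1177 + 2354 = 4364

No, 4708 is not perfect (4364 ≠ 4708)


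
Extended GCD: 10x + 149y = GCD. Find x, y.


Tabular extended Euclidean (each row: r = 10*s + 149*t):
r=10, s=1, t=0
r=149, s=0, t=1
q=0: r=10, s=1, t=0   [10*(1) + 149*(0) = 10]
q=14: r=9, s=-14, t=1   [10*(-14) + 149*(1) = 9]
q=1: r=1, s=15, t=-1   [10*(15) + 149*(-1) = 1]
q=9: r=0, s=-149, t=10   [10*(-149) + 149*(10) = 0]
GCD = 1; from the row with r=1: x=15, y=-1
Check: 10*(15) + 149*(-1) = 150 - 149 = 1

GCD = 1, x = 15, y = -1


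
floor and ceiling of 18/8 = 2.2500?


18/8 = 2.2500
floor = 2
ceil = 3

floor = 2, ceil = 3


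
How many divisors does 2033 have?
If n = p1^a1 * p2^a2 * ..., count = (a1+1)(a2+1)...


2033 = 19^1 × 107^1
d(2033) = (1+1) × (1+1) = 4

4 divisors


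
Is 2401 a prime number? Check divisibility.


2401 / 7 = 343 (exact division)
2401 is NOT prime.

No, 2401 is not prime


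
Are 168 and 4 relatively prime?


Euclidean algorithm:
168 = 42 * 4 + 0
GCD(168, 4) = 4

No, not coprime (GCD = 4)


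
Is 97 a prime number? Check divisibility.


Check divisors up to sqrt(97) = 9.8489
No divisors found.
97 is prime.

Yes, 97 is prime


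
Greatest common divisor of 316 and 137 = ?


316 = 2 * 137 + 42
137 = 3 * 42 + 11
42 = 3 * 11 + 9
11 = 1 * 9 + 2
9 = 4 * 2 + 1
2 = 2 * 1 + 0
GCD = 1


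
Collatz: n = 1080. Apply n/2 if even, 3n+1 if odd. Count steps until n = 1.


1080 → 540 → 270 → 135 → 406 → 203 → 610 → 305 → 916 → 458 → 229 → 688 → 344 → 172 → 86 → 43 → 130 → 65 → 196 → 98 → 49 → 148 → 74 → 37 → 112 → 56 → 28 → 14 → 7 → 22 → 11 → 34 → 17 → 52 → 26 → 13 → 40 → 20 → 10 → 5 → 16 → 8 → 4 → 2 → 1
Total steps = 44

44 steps


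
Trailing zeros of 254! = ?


floor(254/5) = 50
floor(254/25) = 10
floor(254/125) = 2
Total = 62

62 trailing zeros


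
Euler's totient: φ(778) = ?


778 = 2 × 389
Prime factors: 2, 389
φ(778) = 778 × (1-1/2) × (1-1/389)
= 778 × 1/2 × 388/389 = 388

φ(778) = 388


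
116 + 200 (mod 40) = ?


116 + 200 = 316
316 mod 40 = 36


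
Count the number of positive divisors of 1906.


1906 = 2^1 × 953^1
d(1906) = (1+1) × (1+1) = 4

4 divisors


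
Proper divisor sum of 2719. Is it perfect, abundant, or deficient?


Proper divisors: 1
Sum = 1 = 1
1 < 2719 → deficient

s(2719) = 1 (deficient)


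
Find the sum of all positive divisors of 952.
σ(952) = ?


Divisors of 952: 1, 2, 4, 7, 8, 14, 17, 28, 34, 56, 68, 119, 136, 238, 476, 952
Sum = 1 + 2 + 4 + 7 + 8 + 14 + 17 + 28 + 34 + 56 + 68 + 119 + 136 + 238 + 476 + 952 = 2160

σ(952) = 2160


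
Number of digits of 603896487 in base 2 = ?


603896487 in base 2 = 100011111111101011101010100111
Number of digits = 30

30 digits (base 2)


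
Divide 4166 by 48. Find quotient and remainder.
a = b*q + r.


4166 = 48 * 86 + 38
Check: 4128 + 38 = 4166

q = 86, r = 38


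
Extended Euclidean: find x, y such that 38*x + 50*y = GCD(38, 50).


Tabular extended Euclidean (each row: r = 38*s + 50*t):
r=38, s=1, t=0
r=50, s=0, t=1
q=0: r=38, s=1, t=0   [38*(1) + 50*(0) = 38]
q=1: r=12, s=-1, t=1   [38*(-1) + 50*(1) = 12]
q=3: r=2, s=4, t=-3   [38*(4) + 50*(-3) = 2]
q=6: r=0, s=-25, t=19   [38*(-25) + 50*(19) = 0]
GCD = 2; from the row with r=2: x=4, y=-3
Check: 38*(4) + 50*(-3) = 152 - 150 = 2

GCD = 2, x = 4, y = -3


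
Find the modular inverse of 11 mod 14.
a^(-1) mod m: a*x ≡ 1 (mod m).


Use the extended Euclidean algorithm on (14, 11); each row r = 14*s + 11*t:
r=14, s=1, t=0
r=11, s=0, t=1
q=1: r=3, s=1, t=-1   [14*(1) + 11*(-1) = 3]
q=3: r=2, s=-3, t=4   [14*(-3) + 11*(4) = 2]
q=1: r=1, s=4, t=-5   [14*(4) + 11*(-5) = 1]
q=2: r=0, s=-11, t=14   [14*(-11) + 11*(14) = 0]
GCD = 1 with t = -5, so 11*(-5) ≡ 1 (mod 14)
Inverse = -5 mod 14 = 9
Check: 11 * 9 = 99 ≡ 1 (mod 14)

11^(-1) ≡ 9 (mod 14)


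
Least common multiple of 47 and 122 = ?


GCD(47, 122) = 1
LCM = 47*122/1 = 5734/1 = 5734

LCM = 5734


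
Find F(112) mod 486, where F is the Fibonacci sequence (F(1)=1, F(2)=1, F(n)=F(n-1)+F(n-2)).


F(k) mod 486 for k=1..112:
1, 1, 2, 3, 5, 8, 13, 21, 34, 55, 89, 144, 233, 377, 124, 15, 139, 154, 293, 447, 254, 215, 469, 198, 181, 379, 74, 453, 41, 8, 49, 57, 106, 163, 269, 432, 215, 161, 376, 51, 427, 478, 419, 411, 344, 269, 127, 396, 37, 433, 470, 417, 401, 332, 247, 93, 340, 433, 287, 234, 35, 269, 304, 87, 391, 478, 383, 375, 272, 161, 433, 108, 55, 163, 218, 381, 113, 8, 121, 129, 250, 379, 143, 36, 179, 215, 394, 123, 31, 154, 185, 339, 38, 377, 415, 306, 235, 55, 290, 345, 149, 8, 157, 165, 322, 1, 323, 324, 161, 485, 160, 159
F(112) mod 486 = 159


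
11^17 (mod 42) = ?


11^1 mod 42 = 11
11^2 mod 42 = 37
11^3 mod 42 = 29
11^4 mod 42 = 25
11^5 mod 42 = 23
11^6 mod 42 = 1
11^7 mod 42 = 11
11^8 mod 42 = 37
11^9 mod 42 = 29
11^10 mod 42 = 25
11^11 mod 42 = 23
11^12 mod 42 = 1
11^13 mod 42 = 11
11^14 mod 42 = 37
11^15 mod 42 = 29
11^16 mod 42 = 25
11^17 mod 42 = 23


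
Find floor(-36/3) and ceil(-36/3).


-36/3 = -12.0000
floor = -12
ceil = -12

floor = -12, ceil = -12


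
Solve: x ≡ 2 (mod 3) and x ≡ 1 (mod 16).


M = 3*16 = 48
M1 = M/3 = 16, M2 = M/16 = 3
M1^(-1) mod 3 = 1, M2^(-1) mod 16 = 11
x = 2*16*1 + 1*3*11 = 65
65 mod 48 = 17
Check: 17 mod 3 = 2 ✓, 17 mod 16 = 1 ✓

x ≡ 17 (mod 48)


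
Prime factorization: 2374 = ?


2374 / 2 = 1187
1187 / 1187 = 1
2374 = 2 × 1187


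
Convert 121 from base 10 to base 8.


121 (base 10) = 121 (decimal)
121 (decimal) = 171 (base 8)


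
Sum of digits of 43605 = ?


4 + 3 + 6 + 0 + 5 = 18


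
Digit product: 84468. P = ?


8 × 4 × 4 × 6 × 8 = 6144


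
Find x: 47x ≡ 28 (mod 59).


GCD(47, 59) = 1, unique solution
a^(-1) mod 59 = 54
x = 54 * 28 mod 59 = 37

x ≡ 37 (mod 59)


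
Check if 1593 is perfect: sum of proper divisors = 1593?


Proper divisors of 1593: 1, 3, 9, 27, 59, 177, 531
Sum = 1 + 3 + 9 + 27 + 59 + 177 + 531 = 807

No, 1593 is not perfect (807 ≠ 1593)


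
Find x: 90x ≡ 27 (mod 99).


GCD(90, 99) = 9 divides 27
Divide: 10x ≡ 3 (mod 11)
x ≡ 8 (mod 11)


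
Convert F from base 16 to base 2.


F (base 16) = 15 (decimal)
15 (decimal) = 1111 (base 2)


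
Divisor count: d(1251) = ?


1251 = 3^2 × 139^1
d(1251) = (2+1) × (1+1) = 6

6 divisors


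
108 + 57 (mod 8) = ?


108 + 57 = 165
165 mod 8 = 5


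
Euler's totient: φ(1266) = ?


1266 = 2 × 3 × 211
Prime factors: 2, 3, 211
φ(1266) = 1266 × (1-1/2) × (1-1/3) × (1-1/211)
= 1266 × 1/2 × 2/3 × 210/211 = 420

φ(1266) = 420


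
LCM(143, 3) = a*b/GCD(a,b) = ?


GCD(143, 3) = 1
LCM = 143*3/1 = 429/1 = 429

LCM = 429


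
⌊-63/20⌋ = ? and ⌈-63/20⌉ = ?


-63/20 = -3.1500
floor = -4
ceil = -3

floor = -4, ceil = -3


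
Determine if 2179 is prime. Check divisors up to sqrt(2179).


Check divisors up to sqrt(2179) = 46.6798
No divisors found.
2179 is prime.

Yes, 2179 is prime


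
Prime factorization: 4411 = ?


4411 / 11 = 401
401 / 401 = 1
4411 = 11 × 401


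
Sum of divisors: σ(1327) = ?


Divisors of 1327: 1, 1327
Sum = 1 + 1327 = 1328

σ(1327) = 1328


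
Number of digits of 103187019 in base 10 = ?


103187019 has 9 digits in base 10
floor(log10(103187019)) + 1 = floor(8.0136) + 1 = 9

9 digits (base 10)


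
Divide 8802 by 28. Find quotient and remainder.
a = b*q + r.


8802 = 28 * 314 + 10
Check: 8792 + 10 = 8802

q = 314, r = 10


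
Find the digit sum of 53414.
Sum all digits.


5 + 3 + 4 + 1 + 4 = 17


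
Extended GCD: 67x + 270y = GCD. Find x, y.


Tabular extended Euclidean (each row: r = 67*s + 270*t):
r=67, s=1, t=0
r=270, s=0, t=1
q=0: r=67, s=1, t=0   [67*(1) + 270*(0) = 67]
q=4: r=2, s=-4, t=1   [67*(-4) + 270*(1) = 2]
q=33: r=1, s=133, t=-33   [67*(133) + 270*(-33) = 1]
q=2: r=0, s=-270, t=67   [67*(-270) + 270*(67) = 0]
GCD = 1; from the row with r=1: x=133, y=-33
Check: 67*(133) + 270*(-33) = 8911 - 8910 = 1

GCD = 1, x = 133, y = -33


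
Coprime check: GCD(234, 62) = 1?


Euclidean algorithm:
234 = 3 * 62 + 48
62 = 1 * 48 + 14
48 = 3 * 14 + 6
14 = 2 * 6 + 2
6 = 3 * 2 + 0
GCD(234, 62) = 2

No, not coprime (GCD = 2)


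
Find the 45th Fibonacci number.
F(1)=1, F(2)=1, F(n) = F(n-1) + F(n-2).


Sequence: 1, 1, 2, 3, 5, 8, 13, 21, 34, 55, 89, 144, 233, 377, 610, 987, 1597, 2584, 4181, 6765, 10946, 17711, 28657, 46368, 75025, 121393, 196418, 317811, 514229, 832040, 1346269, 2178309, 3524578, 5702887, 9227465, 14930352, 24157817, 39088169, 63245986, 102334155, 165580141, 267914296, 433494437, 701408733, 1134903170
F(45) = 1134903170


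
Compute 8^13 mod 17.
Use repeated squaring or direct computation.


8^1 mod 17 = 8
8^2 mod 17 = 13
8^3 mod 17 = 2
8^4 mod 17 = 16
8^5 mod 17 = 9
8^6 mod 17 = 4
8^7 mod 17 = 15
8^8 mod 17 = 1
8^9 mod 17 = 8
8^10 mod 17 = 13
8^11 mod 17 = 2
8^12 mod 17 = 16
8^13 mod 17 = 9


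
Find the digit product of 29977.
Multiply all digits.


2 × 9 × 9 × 7 × 7 = 7938


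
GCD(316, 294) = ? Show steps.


316 = 1 * 294 + 22
294 = 13 * 22 + 8
22 = 2 * 8 + 6
8 = 1 * 6 + 2
6 = 3 * 2 + 0
GCD = 2


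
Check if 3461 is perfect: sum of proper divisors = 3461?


Proper divisors of 3461: 1
Sum = 1 = 1

No, 3461 is not perfect (1 ≠ 3461)


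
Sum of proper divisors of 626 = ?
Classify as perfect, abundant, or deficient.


Proper divisors: 1, 2, 313
Sum = 1 + 2 + 313 = 316
316 < 626 → deficient

s(626) = 316 (deficient)


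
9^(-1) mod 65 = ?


Use the extended Euclidean algorithm on (65, 9); each row r = 65*s + 9*t:
r=65, s=1, t=0
r=9, s=0, t=1
q=7: r=2, s=1, t=-7   [65*(1) + 9*(-7) = 2]
q=4: r=1, s=-4, t=29   [65*(-4) + 9*(29) = 1]
q=2: r=0, s=9, t=-65   [65*(9) + 9*(-65) = 0]
GCD = 1 with t = 29, so 9*(29) ≡ 1 (mod 65)
Inverse = 29 mod 65 = 29
Check: 9 * 29 = 261 ≡ 1 (mod 65)

9^(-1) ≡ 29 (mod 65)


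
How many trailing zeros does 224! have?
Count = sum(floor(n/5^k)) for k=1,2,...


floor(224/5) = 44
floor(224/25) = 8
floor(224/125) = 1
Total = 53

53 trailing zeros


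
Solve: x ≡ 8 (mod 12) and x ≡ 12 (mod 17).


M = 12*17 = 204
M1 = M/12 = 17, M2 = M/17 = 12
M1^(-1) mod 12 = 5, M2^(-1) mod 17 = 10
x = 8*17*5 + 12*12*10 = 2120
2120 mod 204 = 80
Check: 80 mod 12 = 8 ✓, 80 mod 17 = 12 ✓

x ≡ 80 (mod 204)


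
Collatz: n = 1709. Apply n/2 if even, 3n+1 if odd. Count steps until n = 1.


1709 → 5128 → 2564 → 1282 → 641 → 1924 → 962 → 481 → 1444 → 722 → 361 → 1084 → 542 → 271 → 814 → 407 → 1222 → 611 → 1834 → 917 → 2752 → 1376 → 688 → 344 → 172 → 86 → 43 → 130 → 65 → 196 → 98 → 49 → 148 → 74 → 37 → 112 → 56 → 28 → 14 → 7 → 22 → 11 → 34 → 17 → 52 → 26 → 13 → 40 → 20 → 10 → 5 → 16 → 8 → 4 → 2 → 1
Total steps = 55

55 steps


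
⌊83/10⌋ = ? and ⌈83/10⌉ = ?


83/10 = 8.3000
floor = 8
ceil = 9

floor = 8, ceil = 9


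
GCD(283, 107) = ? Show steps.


283 = 2 * 107 + 69
107 = 1 * 69 + 38
69 = 1 * 38 + 31
38 = 1 * 31 + 7
31 = 4 * 7 + 3
7 = 2 * 3 + 1
3 = 3 * 1 + 0
GCD = 1


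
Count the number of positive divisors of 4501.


4501 = 7^1 × 643^1
d(4501) = (1+1) × (1+1) = 4

4 divisors


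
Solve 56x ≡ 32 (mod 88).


GCD(56, 88) = 8 divides 32
Divide: 7x ≡ 4 (mod 11)
x ≡ 10 (mod 11)


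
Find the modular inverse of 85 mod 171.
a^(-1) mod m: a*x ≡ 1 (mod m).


Use the extended Euclidean algorithm on (171, 85); each row r = 171*s + 85*t:
r=171, s=1, t=0
r=85, s=0, t=1
q=2: r=1, s=1, t=-2   [171*(1) + 85*(-2) = 1]
q=85: r=0, s=-85, t=171   [171*(-85) + 85*(171) = 0]
GCD = 1 with t = -2, so 85*(-2) ≡ 1 (mod 171)
Inverse = -2 mod 171 = 169
Check: 85 * 169 = 14365 ≡ 1 (mod 171)

85^(-1) ≡ 169 (mod 171)


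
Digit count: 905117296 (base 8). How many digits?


905117296 in base 8 = 6574577160
Number of digits = 10

10 digits (base 8)


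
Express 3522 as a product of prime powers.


3522 / 2 = 1761
1761 / 3 = 587
587 / 587 = 1
3522 = 2 × 3 × 587


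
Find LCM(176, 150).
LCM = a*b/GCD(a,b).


GCD(176, 150) = 2
LCM = 176*150/2 = 26400/2 = 13200

LCM = 13200


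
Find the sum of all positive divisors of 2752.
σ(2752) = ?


Divisors of 2752: 1, 2, 4, 8, 16, 32, 43, 64, 86, 172, 344, 688, 1376, 2752
Sum = 1 + 2 + 4 + 8 + 16 + 32 + 43 + 64 + 86 + 172 + 344 + 688 + 1376 + 2752 = 5588

σ(2752) = 5588


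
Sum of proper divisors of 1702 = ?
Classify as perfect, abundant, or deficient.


Proper divisors: 1, 2, 23, 37, 46, 74, 851
Sum = 1 + 2 + 23 + 37 + 46 + 74 + 851 = 1034
1034 < 1702 → deficient

s(1702) = 1034 (deficient)


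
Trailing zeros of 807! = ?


floor(807/5) = 161
floor(807/25) = 32
floor(807/125) = 6
floor(807/625) = 1
Total = 200

200 trailing zeros


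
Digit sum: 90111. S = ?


9 + 0 + 1 + 1 + 1 = 12


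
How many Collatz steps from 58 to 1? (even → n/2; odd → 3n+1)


58 → 29 → 88 → 44 → 22 → 11 → 34 → 17 → 52 → 26 → 13 → 40 → 20 → 10 → 5 → 16 → 8 → 4 → 2 → 1
Total steps = 19

19 steps


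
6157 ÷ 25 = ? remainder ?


6157 = 25 * 246 + 7
Check: 6150 + 7 = 6157

q = 246, r = 7


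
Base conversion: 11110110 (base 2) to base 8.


11110110 (base 2) = 246 (decimal)
246 (decimal) = 366 (base 8)


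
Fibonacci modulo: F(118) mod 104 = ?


F(k) mod 104 for k=1..118:
1, 1, 2, 3, 5, 8, 13, 21, 34, 55, 89, 40, 25, 65, 90, 51, 37, 88, 21, 5, 26, 31, 57, 88, 41, 25, 66, 91, 53, 40, 93, 29, 18, 47, 65, 8, 73, 81, 50, 27, 77, 0, 77, 77, 50, 23, 73, 96, 65, 57, 18, 75, 93, 64, 53, 13, 66, 79, 41, 16, 57, 73, 26, 99, 21, 16, 37, 53, 90, 39, 25, 64, 89, 49, 34, 83, 13, 96, 5, 101, 2, 103, 1, 0, 1, 1, 2, 3, 5, 8, 13, 21, 34, 55, 89, 40, 25, 65, 90, 51, 37, 88, 21, 5, 26, 31, 57, 88, 41, 25, 66, 91, 53, 40, 93, 29, 18, 47
F(118) mod 104 = 47


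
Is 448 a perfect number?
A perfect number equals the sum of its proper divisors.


Proper divisors of 448: 1, 2, 4, 7, 8, 14, 16, 28, 32, 56, 64, 112, 224
Sum = 1 + 2 + 4 + 7 + 8 + 14 + 16 + 28 + 32 + 56 + 64 + 112 + 224 = 568

No, 448 is not perfect (568 ≠ 448)


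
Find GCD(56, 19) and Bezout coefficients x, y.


Tabular extended Euclidean (each row: r = 56*s + 19*t):
r=56, s=1, t=0
r=19, s=0, t=1
q=2: r=18, s=1, t=-2   [56*(1) + 19*(-2) = 18]
q=1: r=1, s=-1, t=3   [56*(-1) + 19*(3) = 1]
q=18: r=0, s=19, t=-56   [56*(19) + 19*(-56) = 0]
GCD = 1; from the row with r=1: x=-1, y=3
Check: 56*(-1) + 19*(3) = -56 + 57 = 1

GCD = 1, x = -1, y = 3


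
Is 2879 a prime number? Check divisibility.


Check divisors up to sqrt(2879) = 53.6563
No divisors found.
2879 is prime.

Yes, 2879 is prime


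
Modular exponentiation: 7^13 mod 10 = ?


7^1 mod 10 = 7
7^2 mod 10 = 9
7^3 mod 10 = 3
7^4 mod 10 = 1
7^5 mod 10 = 7
7^6 mod 10 = 9
7^7 mod 10 = 3
7^8 mod 10 = 1
7^9 mod 10 = 7
7^10 mod 10 = 9
7^11 mod 10 = 3
7^12 mod 10 = 1
7^13 mod 10 = 7


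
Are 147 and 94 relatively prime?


Euclidean algorithm:
147 = 1 * 94 + 53
94 = 1 * 53 + 41
53 = 1 * 41 + 12
41 = 3 * 12 + 5
12 = 2 * 5 + 2
5 = 2 * 2 + 1
2 = 2 * 1 + 0
GCD(147, 94) = 1

Yes, coprime (GCD = 1)


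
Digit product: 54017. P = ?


5 × 4 × 0 × 1 × 7 = 0


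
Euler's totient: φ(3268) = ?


3268 = 2^2 × 19 × 43
Prime factors: 2, 19, 43
φ(3268) = 3268 × (1-1/2) × (1-1/19) × (1-1/43)
= 3268 × 1/2 × 18/19 × 42/43 = 1512

φ(3268) = 1512


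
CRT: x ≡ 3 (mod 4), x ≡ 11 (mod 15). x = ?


M = 4*15 = 60
M1 = M/4 = 15, M2 = M/15 = 4
M1^(-1) mod 4 = 3, M2^(-1) mod 15 = 4
x = 3*15*3 + 11*4*4 = 311
311 mod 60 = 11
Check: 11 mod 4 = 3 ✓, 11 mod 15 = 11 ✓

x ≡ 11 (mod 60)


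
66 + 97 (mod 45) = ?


66 + 97 = 163
163 mod 45 = 28


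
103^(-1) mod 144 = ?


Use the extended Euclidean algorithm on (144, 103); each row r = 144*s + 103*t:
r=144, s=1, t=0
r=103, s=0, t=1
q=1: r=41, s=1, t=-1   [144*(1) + 103*(-1) = 41]
q=2: r=21, s=-2, t=3   [144*(-2) + 103*(3) = 21]
q=1: r=20, s=3, t=-4   [144*(3) + 103*(-4) = 20]
q=1: r=1, s=-5, t=7   [144*(-5) + 103*(7) = 1]
q=20: r=0, s=103, t=-144   [144*(103) + 103*(-144) = 0]
GCD = 1 with t = 7, so 103*(7) ≡ 1 (mod 144)
Inverse = 7 mod 144 = 7
Check: 103 * 7 = 721 ≡ 1 (mod 144)

103^(-1) ≡ 7 (mod 144)


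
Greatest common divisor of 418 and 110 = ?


418 = 3 * 110 + 88
110 = 1 * 88 + 22
88 = 4 * 22 + 0
GCD = 22


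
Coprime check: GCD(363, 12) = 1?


Euclidean algorithm:
363 = 30 * 12 + 3
12 = 4 * 3 + 0
GCD(363, 12) = 3

No, not coprime (GCD = 3)


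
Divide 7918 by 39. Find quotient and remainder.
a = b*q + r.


7918 = 39 * 203 + 1
Check: 7917 + 1 = 7918

q = 203, r = 1


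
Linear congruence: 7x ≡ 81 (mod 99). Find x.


GCD(7, 99) = 1, unique solution
a^(-1) mod 99 = 85
x = 85 * 81 mod 99 = 54

x ≡ 54 (mod 99)


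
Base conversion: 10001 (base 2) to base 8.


10001 (base 2) = 17 (decimal)
17 (decimal) = 21 (base 8)


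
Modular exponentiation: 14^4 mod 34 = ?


14^1 mod 34 = 14
14^2 mod 34 = 26
14^3 mod 34 = 24
14^4 mod 34 = 30


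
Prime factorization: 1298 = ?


1298 / 2 = 649
649 / 11 = 59
59 / 59 = 1
1298 = 2 × 11 × 59


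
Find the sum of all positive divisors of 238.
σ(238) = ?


Divisors of 238: 1, 2, 7, 14, 17, 34, 119, 238
Sum = 1 + 2 + 7 + 14 + 17 + 34 + 119 + 238 = 432

σ(238) = 432


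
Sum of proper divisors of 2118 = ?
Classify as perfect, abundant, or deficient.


Proper divisors: 1, 2, 3, 6, 353, 706, 1059
Sum = 1 + 2 + 3 + 6 + 353 + 706 + 1059 = 2130
2130 > 2118 → abundant

s(2118) = 2130 (abundant)


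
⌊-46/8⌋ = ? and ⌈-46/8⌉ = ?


-46/8 = -5.7500
floor = -6
ceil = -5

floor = -6, ceil = -5


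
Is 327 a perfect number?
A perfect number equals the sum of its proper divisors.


Proper divisors of 327: 1, 3, 109
Sum = 1 + 3 + 109 = 113

No, 327 is not perfect (113 ≠ 327)


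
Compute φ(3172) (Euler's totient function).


3172 = 2^2 × 13 × 61
Prime factors: 2, 13, 61
φ(3172) = 3172 × (1-1/2) × (1-1/13) × (1-1/61)
= 3172 × 1/2 × 12/13 × 60/61 = 1440

φ(3172) = 1440


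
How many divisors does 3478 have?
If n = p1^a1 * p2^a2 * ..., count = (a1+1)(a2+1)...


3478 = 2^1 × 37^1 × 47^1
d(3478) = (1+1) × (1+1) × (1+1) = 8

8 divisors


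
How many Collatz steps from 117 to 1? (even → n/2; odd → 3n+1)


117 → 352 → 176 → 88 → 44 → 22 → 11 → 34 → 17 → 52 → 26 → 13 → 40 → 20 → 10 → 5 → 16 → 8 → 4 → 2 → 1
Total steps = 20

20 steps


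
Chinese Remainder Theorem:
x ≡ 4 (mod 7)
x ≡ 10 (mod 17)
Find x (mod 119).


M = 7*17 = 119
M1 = M/7 = 17, M2 = M/17 = 7
M1^(-1) mod 7 = 5, M2^(-1) mod 17 = 5
x = 4*17*5 + 10*7*5 = 690
690 mod 119 = 95
Check: 95 mod 7 = 4 ✓, 95 mod 17 = 10 ✓

x ≡ 95 (mod 119)


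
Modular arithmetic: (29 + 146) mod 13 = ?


29 + 146 = 175
175 mod 13 = 6


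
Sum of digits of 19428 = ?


1 + 9 + 4 + 2 + 8 = 24


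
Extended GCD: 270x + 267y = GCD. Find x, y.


Tabular extended Euclidean (each row: r = 270*s + 267*t):
r=270, s=1, t=0
r=267, s=0, t=1
q=1: r=3, s=1, t=-1   [270*(1) + 267*(-1) = 3]
q=89: r=0, s=-89, t=90   [270*(-89) + 267*(90) = 0]
GCD = 3; from the row with r=3: x=1, y=-1
Check: 270*(1) + 267*(-1) = 270 - 267 = 3

GCD = 3, x = 1, y = -1
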